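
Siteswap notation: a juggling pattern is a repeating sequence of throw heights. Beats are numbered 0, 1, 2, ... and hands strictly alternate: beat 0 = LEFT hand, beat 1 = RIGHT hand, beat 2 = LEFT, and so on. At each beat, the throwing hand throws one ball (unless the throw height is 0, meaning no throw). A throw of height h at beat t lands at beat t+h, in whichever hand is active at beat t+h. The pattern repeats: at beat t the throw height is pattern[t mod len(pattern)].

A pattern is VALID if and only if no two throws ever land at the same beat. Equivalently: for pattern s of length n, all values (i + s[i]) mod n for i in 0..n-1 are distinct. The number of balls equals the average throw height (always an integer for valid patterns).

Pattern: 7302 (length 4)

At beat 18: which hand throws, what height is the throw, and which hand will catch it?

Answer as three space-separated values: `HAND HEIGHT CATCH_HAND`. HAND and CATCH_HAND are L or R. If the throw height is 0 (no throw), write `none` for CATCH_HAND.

Beat 18: 18 mod 2 = 0, so hand = L
Throw height = pattern[18 mod 4] = pattern[2] = 0

Answer: L 0 none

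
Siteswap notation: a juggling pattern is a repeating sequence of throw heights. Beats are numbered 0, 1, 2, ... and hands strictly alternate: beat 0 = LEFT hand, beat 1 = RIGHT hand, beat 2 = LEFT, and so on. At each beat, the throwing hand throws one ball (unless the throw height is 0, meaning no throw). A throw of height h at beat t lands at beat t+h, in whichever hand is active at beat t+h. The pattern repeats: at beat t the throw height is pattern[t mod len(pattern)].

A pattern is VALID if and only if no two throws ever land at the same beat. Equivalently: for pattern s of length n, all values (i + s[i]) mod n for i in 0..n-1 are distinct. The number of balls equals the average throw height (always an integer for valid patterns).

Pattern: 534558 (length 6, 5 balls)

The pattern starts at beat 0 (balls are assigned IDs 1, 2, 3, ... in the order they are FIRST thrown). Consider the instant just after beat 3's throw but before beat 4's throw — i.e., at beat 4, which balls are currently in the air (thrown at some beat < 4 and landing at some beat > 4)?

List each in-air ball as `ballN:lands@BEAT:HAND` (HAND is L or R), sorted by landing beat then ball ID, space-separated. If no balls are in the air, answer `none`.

Beat 0 (L): throw ball1 h=5 -> lands@5:R; in-air after throw: [b1@5:R]
Beat 1 (R): throw ball2 h=3 -> lands@4:L; in-air after throw: [b2@4:L b1@5:R]
Beat 2 (L): throw ball3 h=4 -> lands@6:L; in-air after throw: [b2@4:L b1@5:R b3@6:L]
Beat 3 (R): throw ball4 h=5 -> lands@8:L; in-air after throw: [b2@4:L b1@5:R b3@6:L b4@8:L]
Beat 4 (L): throw ball2 h=5 -> lands@9:R; in-air after throw: [b1@5:R b3@6:L b4@8:L b2@9:R]

Answer: ball1:lands@5:R ball3:lands@6:L ball4:lands@8:L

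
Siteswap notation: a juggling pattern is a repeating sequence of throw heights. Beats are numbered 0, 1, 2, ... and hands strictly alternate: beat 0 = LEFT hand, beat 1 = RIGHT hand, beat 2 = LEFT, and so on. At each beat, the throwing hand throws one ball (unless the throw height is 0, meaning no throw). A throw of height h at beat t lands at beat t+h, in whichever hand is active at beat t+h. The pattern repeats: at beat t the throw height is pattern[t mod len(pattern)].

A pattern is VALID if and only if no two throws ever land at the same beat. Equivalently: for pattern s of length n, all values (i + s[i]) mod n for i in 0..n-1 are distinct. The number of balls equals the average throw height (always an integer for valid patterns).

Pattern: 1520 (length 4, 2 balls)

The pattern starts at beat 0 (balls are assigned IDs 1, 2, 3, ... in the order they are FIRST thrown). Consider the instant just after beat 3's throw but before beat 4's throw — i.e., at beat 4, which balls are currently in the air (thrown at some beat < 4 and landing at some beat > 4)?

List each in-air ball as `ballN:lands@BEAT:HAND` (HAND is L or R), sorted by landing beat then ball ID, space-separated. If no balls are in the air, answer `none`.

Beat 0 (L): throw ball1 h=1 -> lands@1:R; in-air after throw: [b1@1:R]
Beat 1 (R): throw ball1 h=5 -> lands@6:L; in-air after throw: [b1@6:L]
Beat 2 (L): throw ball2 h=2 -> lands@4:L; in-air after throw: [b2@4:L b1@6:L]
Beat 4 (L): throw ball2 h=1 -> lands@5:R; in-air after throw: [b2@5:R b1@6:L]

Answer: ball1:lands@6:L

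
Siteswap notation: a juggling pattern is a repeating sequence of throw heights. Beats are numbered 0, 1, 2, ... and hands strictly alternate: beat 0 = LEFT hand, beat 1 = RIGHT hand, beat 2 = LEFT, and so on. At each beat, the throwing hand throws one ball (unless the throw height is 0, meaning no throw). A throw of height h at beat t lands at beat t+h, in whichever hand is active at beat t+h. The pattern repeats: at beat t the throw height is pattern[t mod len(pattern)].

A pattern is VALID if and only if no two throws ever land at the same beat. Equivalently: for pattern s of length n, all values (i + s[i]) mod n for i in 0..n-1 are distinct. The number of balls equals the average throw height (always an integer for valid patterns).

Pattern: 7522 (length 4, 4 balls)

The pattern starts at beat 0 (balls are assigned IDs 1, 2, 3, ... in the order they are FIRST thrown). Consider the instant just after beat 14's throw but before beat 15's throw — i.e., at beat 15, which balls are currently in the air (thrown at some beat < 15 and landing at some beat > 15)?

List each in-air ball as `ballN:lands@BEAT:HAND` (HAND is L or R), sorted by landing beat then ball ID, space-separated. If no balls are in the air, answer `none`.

Answer: ball1:lands@16:L ball3:lands@18:L ball4:lands@19:R

Derivation:
Beat 0 (L): throw ball1 h=7 -> lands@7:R; in-air after throw: [b1@7:R]
Beat 1 (R): throw ball2 h=5 -> lands@6:L; in-air after throw: [b2@6:L b1@7:R]
Beat 2 (L): throw ball3 h=2 -> lands@4:L; in-air after throw: [b3@4:L b2@6:L b1@7:R]
Beat 3 (R): throw ball4 h=2 -> lands@5:R; in-air after throw: [b3@4:L b4@5:R b2@6:L b1@7:R]
Beat 4 (L): throw ball3 h=7 -> lands@11:R; in-air after throw: [b4@5:R b2@6:L b1@7:R b3@11:R]
Beat 5 (R): throw ball4 h=5 -> lands@10:L; in-air after throw: [b2@6:L b1@7:R b4@10:L b3@11:R]
Beat 6 (L): throw ball2 h=2 -> lands@8:L; in-air after throw: [b1@7:R b2@8:L b4@10:L b3@11:R]
Beat 7 (R): throw ball1 h=2 -> lands@9:R; in-air after throw: [b2@8:L b1@9:R b4@10:L b3@11:R]
Beat 8 (L): throw ball2 h=7 -> lands@15:R; in-air after throw: [b1@9:R b4@10:L b3@11:R b2@15:R]
Beat 9 (R): throw ball1 h=5 -> lands@14:L; in-air after throw: [b4@10:L b3@11:R b1@14:L b2@15:R]
Beat 10 (L): throw ball4 h=2 -> lands@12:L; in-air after throw: [b3@11:R b4@12:L b1@14:L b2@15:R]
Beat 11 (R): throw ball3 h=2 -> lands@13:R; in-air after throw: [b4@12:L b3@13:R b1@14:L b2@15:R]
Beat 12 (L): throw ball4 h=7 -> lands@19:R; in-air after throw: [b3@13:R b1@14:L b2@15:R b4@19:R]
Beat 13 (R): throw ball3 h=5 -> lands@18:L; in-air after throw: [b1@14:L b2@15:R b3@18:L b4@19:R]
Beat 14 (L): throw ball1 h=2 -> lands@16:L; in-air after throw: [b2@15:R b1@16:L b3@18:L b4@19:R]
Beat 15 (R): throw ball2 h=2 -> lands@17:R; in-air after throw: [b1@16:L b2@17:R b3@18:L b4@19:R]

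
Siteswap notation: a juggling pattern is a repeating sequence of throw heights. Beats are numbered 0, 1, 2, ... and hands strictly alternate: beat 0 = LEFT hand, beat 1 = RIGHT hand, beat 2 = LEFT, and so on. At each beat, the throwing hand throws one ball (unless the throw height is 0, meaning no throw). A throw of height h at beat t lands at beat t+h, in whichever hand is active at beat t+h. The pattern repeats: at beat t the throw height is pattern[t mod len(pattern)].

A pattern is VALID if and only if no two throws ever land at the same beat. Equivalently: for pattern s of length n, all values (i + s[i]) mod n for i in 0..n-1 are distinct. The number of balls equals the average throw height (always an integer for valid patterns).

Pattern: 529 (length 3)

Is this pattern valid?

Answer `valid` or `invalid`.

i=0: (i + s[i]) mod n = (0 + 5) mod 3 = 2
i=1: (i + s[i]) mod n = (1 + 2) mod 3 = 0
i=2: (i + s[i]) mod n = (2 + 9) mod 3 = 2
Residues: [2, 0, 2], distinct: False

Answer: invalid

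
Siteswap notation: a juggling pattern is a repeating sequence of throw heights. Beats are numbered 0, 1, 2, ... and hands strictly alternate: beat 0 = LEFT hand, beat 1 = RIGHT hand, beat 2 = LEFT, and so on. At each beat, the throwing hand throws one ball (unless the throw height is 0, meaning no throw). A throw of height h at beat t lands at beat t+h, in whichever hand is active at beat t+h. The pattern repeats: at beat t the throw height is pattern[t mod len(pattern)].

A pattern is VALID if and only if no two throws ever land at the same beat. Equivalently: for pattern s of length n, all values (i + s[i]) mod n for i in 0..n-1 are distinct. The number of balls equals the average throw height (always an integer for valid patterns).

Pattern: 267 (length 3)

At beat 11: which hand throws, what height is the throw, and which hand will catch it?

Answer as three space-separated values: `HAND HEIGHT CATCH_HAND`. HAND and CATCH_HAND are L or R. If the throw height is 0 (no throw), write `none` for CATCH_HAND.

Beat 11: 11 mod 2 = 1, so hand = R
Throw height = pattern[11 mod 3] = pattern[2] = 7
Lands at beat 11+7=18, 18 mod 2 = 0, so catch hand = L

Answer: R 7 L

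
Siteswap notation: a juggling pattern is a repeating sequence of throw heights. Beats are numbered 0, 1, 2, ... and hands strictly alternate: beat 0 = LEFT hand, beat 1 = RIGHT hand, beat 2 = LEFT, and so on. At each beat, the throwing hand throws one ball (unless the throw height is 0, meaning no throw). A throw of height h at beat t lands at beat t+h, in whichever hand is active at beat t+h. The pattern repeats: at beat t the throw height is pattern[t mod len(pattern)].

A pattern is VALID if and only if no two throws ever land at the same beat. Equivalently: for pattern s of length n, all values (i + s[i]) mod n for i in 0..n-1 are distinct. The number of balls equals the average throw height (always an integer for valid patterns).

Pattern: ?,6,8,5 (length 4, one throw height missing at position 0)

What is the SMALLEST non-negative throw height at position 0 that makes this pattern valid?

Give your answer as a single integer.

Answer: 1

Derivation:
i=0: s[i]=? (unknown)
i=1: (1 + 6) mod 4 = 3
i=2: (2 + 8) mod 4 = 2
i=3: (3 + 5) mod 4 = 0
Known residues: [0, 2, 3]; need a permutation of 0..3, so missing residue r = 1
Need (0 + s) mod 4 = 1; smallest s = (1 - 0) mod 4 = 1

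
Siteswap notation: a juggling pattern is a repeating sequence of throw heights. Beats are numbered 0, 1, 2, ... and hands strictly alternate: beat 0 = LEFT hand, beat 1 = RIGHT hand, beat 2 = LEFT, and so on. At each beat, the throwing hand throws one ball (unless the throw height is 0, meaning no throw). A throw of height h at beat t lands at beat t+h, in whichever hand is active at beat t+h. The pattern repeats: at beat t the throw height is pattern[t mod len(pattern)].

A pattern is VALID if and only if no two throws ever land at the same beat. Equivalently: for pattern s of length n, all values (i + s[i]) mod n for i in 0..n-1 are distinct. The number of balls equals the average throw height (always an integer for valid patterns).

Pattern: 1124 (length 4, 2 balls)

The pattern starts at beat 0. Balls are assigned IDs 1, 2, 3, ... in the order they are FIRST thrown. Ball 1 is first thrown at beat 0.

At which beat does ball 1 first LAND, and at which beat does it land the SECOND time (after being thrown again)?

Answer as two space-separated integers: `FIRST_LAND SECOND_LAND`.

Answer: 1 2

Derivation:
Beat 0 (L): throw ball1 h=1 -> lands@1:R; in-air after throw: [b1@1:R]
Beat 1 (R): throw ball1 h=1 -> lands@2:L; in-air after throw: [b1@2:L]
Beat 2 (L): throw ball1 h=2 -> lands@4:L; in-air after throw: [b1@4:L]
Ball 1: thrown@0 h=1 -> first land @1; rethrown@1 h=1 -> second land @2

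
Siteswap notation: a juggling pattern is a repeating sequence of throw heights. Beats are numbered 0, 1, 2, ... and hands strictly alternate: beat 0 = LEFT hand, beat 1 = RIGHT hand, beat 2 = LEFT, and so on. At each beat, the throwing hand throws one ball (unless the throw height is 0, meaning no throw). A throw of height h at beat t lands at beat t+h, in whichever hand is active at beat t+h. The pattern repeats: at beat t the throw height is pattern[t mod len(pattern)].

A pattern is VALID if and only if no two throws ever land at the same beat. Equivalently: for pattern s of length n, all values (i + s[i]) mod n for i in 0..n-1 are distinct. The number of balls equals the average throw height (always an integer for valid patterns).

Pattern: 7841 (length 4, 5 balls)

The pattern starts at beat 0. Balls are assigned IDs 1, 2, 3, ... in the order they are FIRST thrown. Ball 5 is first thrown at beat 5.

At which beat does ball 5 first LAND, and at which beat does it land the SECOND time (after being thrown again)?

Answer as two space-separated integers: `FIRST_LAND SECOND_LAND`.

Beat 0 (L): throw ball1 h=7 -> lands@7:R; in-air after throw: [b1@7:R]
Beat 1 (R): throw ball2 h=8 -> lands@9:R; in-air after throw: [b1@7:R b2@9:R]
Beat 2 (L): throw ball3 h=4 -> lands@6:L; in-air after throw: [b3@6:L b1@7:R b2@9:R]
Beat 3 (R): throw ball4 h=1 -> lands@4:L; in-air after throw: [b4@4:L b3@6:L b1@7:R b2@9:R]
Beat 4 (L): throw ball4 h=7 -> lands@11:R; in-air after throw: [b3@6:L b1@7:R b2@9:R b4@11:R]
Beat 5 (R): throw ball5 h=8 -> lands@13:R; in-air after throw: [b3@6:L b1@7:R b2@9:R b4@11:R b5@13:R]
Beat 6 (L): throw ball3 h=4 -> lands@10:L; in-air after throw: [b1@7:R b2@9:R b3@10:L b4@11:R b5@13:R]
Beat 7 (R): throw ball1 h=1 -> lands@8:L; in-air after throw: [b1@8:L b2@9:R b3@10:L b4@11:R b5@13:R]
Beat 8 (L): throw ball1 h=7 -> lands@15:R; in-air after throw: [b2@9:R b3@10:L b4@11:R b5@13:R b1@15:R]
Beat 9 (R): throw ball2 h=8 -> lands@17:R; in-air after throw: [b3@10:L b4@11:R b5@13:R b1@15:R b2@17:R]
Beat 10 (L): throw ball3 h=4 -> lands@14:L; in-air after throw: [b4@11:R b5@13:R b3@14:L b1@15:R b2@17:R]
Beat 11 (R): throw ball4 h=1 -> lands@12:L; in-air after throw: [b4@12:L b5@13:R b3@14:L b1@15:R b2@17:R]
Beat 12 (L): throw ball4 h=7 -> lands@19:R; in-air after throw: [b5@13:R b3@14:L b1@15:R b2@17:R b4@19:R]
Beat 13 (R): throw ball5 h=8 -> lands@21:R; in-air after throw: [b3@14:L b1@15:R b2@17:R b4@19:R b5@21:R]
Beat 14 (L): throw ball3 h=4 -> lands@18:L; in-air after throw: [b1@15:R b2@17:R b3@18:L b4@19:R b5@21:R]
Beat 15 (R): throw ball1 h=1 -> lands@16:L; in-air after throw: [b1@16:L b2@17:R b3@18:L b4@19:R b5@21:R]
Beat 16 (L): throw ball1 h=7 -> lands@23:R; in-air after throw: [b2@17:R b3@18:L b4@19:R b5@21:R b1@23:R]
Ball 5: thrown@5 h=8 -> first land @13; rethrown@13 h=8 -> second land @21

Answer: 13 21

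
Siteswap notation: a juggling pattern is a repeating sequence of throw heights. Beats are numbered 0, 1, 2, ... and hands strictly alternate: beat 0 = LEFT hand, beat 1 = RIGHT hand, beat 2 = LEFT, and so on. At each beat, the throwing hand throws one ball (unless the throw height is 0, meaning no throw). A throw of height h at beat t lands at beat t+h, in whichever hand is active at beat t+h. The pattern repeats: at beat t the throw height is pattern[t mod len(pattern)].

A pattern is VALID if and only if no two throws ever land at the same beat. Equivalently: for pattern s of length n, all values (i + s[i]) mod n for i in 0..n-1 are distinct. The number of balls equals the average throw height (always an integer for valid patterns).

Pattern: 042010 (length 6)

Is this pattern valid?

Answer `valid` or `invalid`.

i=0: (i + s[i]) mod n = (0 + 0) mod 6 = 0
i=1: (i + s[i]) mod n = (1 + 4) mod 6 = 5
i=2: (i + s[i]) mod n = (2 + 2) mod 6 = 4
i=3: (i + s[i]) mod n = (3 + 0) mod 6 = 3
i=4: (i + s[i]) mod n = (4 + 1) mod 6 = 5
i=5: (i + s[i]) mod n = (5 + 0) mod 6 = 5
Residues: [0, 5, 4, 3, 5, 5], distinct: False

Answer: invalid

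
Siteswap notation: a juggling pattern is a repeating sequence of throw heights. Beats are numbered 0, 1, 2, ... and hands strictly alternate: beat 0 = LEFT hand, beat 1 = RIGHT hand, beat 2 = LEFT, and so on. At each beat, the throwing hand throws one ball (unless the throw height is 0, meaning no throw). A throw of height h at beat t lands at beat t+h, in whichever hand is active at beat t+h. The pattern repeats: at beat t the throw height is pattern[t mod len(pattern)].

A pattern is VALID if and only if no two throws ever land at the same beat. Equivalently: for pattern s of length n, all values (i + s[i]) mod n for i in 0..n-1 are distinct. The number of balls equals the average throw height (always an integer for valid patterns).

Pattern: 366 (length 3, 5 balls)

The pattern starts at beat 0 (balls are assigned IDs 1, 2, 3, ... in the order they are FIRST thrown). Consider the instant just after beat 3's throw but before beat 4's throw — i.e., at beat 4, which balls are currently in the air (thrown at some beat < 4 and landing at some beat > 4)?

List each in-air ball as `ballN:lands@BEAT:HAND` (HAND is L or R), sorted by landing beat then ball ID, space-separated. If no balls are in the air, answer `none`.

Answer: ball1:lands@6:L ball2:lands@7:R ball3:lands@8:L

Derivation:
Beat 0 (L): throw ball1 h=3 -> lands@3:R; in-air after throw: [b1@3:R]
Beat 1 (R): throw ball2 h=6 -> lands@7:R; in-air after throw: [b1@3:R b2@7:R]
Beat 2 (L): throw ball3 h=6 -> lands@8:L; in-air after throw: [b1@3:R b2@7:R b3@8:L]
Beat 3 (R): throw ball1 h=3 -> lands@6:L; in-air after throw: [b1@6:L b2@7:R b3@8:L]
Beat 4 (L): throw ball4 h=6 -> lands@10:L; in-air after throw: [b1@6:L b2@7:R b3@8:L b4@10:L]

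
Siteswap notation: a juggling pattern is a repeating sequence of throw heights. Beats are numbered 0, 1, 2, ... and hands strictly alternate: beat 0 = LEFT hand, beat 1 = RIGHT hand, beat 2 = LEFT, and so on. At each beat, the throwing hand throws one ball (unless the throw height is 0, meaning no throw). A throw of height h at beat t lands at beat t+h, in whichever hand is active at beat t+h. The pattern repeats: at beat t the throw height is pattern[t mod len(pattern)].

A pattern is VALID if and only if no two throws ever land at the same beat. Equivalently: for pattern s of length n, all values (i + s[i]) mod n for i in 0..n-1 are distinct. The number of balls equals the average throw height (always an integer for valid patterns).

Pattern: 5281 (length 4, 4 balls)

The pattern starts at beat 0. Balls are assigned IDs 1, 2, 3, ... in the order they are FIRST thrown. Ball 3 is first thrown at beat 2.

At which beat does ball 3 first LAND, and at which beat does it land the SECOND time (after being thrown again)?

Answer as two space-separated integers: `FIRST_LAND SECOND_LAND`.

Beat 0 (L): throw ball1 h=5 -> lands@5:R; in-air after throw: [b1@5:R]
Beat 1 (R): throw ball2 h=2 -> lands@3:R; in-air after throw: [b2@3:R b1@5:R]
Beat 2 (L): throw ball3 h=8 -> lands@10:L; in-air after throw: [b2@3:R b1@5:R b3@10:L]
Beat 3 (R): throw ball2 h=1 -> lands@4:L; in-air after throw: [b2@4:L b1@5:R b3@10:L]
Beat 4 (L): throw ball2 h=5 -> lands@9:R; in-air after throw: [b1@5:R b2@9:R b3@10:L]
Beat 5 (R): throw ball1 h=2 -> lands@7:R; in-air after throw: [b1@7:R b2@9:R b3@10:L]
Beat 6 (L): throw ball4 h=8 -> lands@14:L; in-air after throw: [b1@7:R b2@9:R b3@10:L b4@14:L]
Beat 7 (R): throw ball1 h=1 -> lands@8:L; in-air after throw: [b1@8:L b2@9:R b3@10:L b4@14:L]
Beat 8 (L): throw ball1 h=5 -> lands@13:R; in-air after throw: [b2@9:R b3@10:L b1@13:R b4@14:L]
Beat 9 (R): throw ball2 h=2 -> lands@11:R; in-air after throw: [b3@10:L b2@11:R b1@13:R b4@14:L]
Beat 10 (L): throw ball3 h=8 -> lands@18:L; in-air after throw: [b2@11:R b1@13:R b4@14:L b3@18:L]
Beat 11 (R): throw ball2 h=1 -> lands@12:L; in-air after throw: [b2@12:L b1@13:R b4@14:L b3@18:L]
Beat 12 (L): throw ball2 h=5 -> lands@17:R; in-air after throw: [b1@13:R b4@14:L b2@17:R b3@18:L]
Beat 13 (R): throw ball1 h=2 -> lands@15:R; in-air after throw: [b4@14:L b1@15:R b2@17:R b3@18:L]
Beat 14 (L): throw ball4 h=8 -> lands@22:L; in-air after throw: [b1@15:R b2@17:R b3@18:L b4@22:L]
Beat 15 (R): throw ball1 h=1 -> lands@16:L; in-air after throw: [b1@16:L b2@17:R b3@18:L b4@22:L]
Beat 16 (L): throw ball1 h=5 -> lands@21:R; in-air after throw: [b2@17:R b3@18:L b1@21:R b4@22:L]
Beat 17 (R): throw ball2 h=2 -> lands@19:R; in-air after throw: [b3@18:L b2@19:R b1@21:R b4@22:L]
Beat 18 (L): throw ball3 h=8 -> lands@26:L; in-air after throw: [b2@19:R b1@21:R b4@22:L b3@26:L]
Ball 3: thrown@2 h=8 -> first land @10; rethrown@10 h=8 -> second land @18

Answer: 10 18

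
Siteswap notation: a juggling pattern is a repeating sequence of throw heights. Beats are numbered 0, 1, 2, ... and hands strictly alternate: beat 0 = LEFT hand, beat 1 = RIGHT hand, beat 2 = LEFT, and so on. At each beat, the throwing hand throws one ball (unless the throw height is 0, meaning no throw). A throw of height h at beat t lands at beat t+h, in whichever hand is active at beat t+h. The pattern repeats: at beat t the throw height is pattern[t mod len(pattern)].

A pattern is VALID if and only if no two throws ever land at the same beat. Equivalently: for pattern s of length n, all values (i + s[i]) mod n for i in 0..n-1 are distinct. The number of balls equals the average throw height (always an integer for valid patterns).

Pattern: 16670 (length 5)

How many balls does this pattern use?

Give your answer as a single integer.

Answer: 4

Derivation:
Pattern = [1, 6, 6, 7, 0], length n = 5
  position 0: throw height = 1, running sum = 1
  position 1: throw height = 6, running sum = 7
  position 2: throw height = 6, running sum = 13
  position 3: throw height = 7, running sum = 20
  position 4: throw height = 0, running sum = 20
Total sum = 20; balls = sum / n = 20 / 5 = 4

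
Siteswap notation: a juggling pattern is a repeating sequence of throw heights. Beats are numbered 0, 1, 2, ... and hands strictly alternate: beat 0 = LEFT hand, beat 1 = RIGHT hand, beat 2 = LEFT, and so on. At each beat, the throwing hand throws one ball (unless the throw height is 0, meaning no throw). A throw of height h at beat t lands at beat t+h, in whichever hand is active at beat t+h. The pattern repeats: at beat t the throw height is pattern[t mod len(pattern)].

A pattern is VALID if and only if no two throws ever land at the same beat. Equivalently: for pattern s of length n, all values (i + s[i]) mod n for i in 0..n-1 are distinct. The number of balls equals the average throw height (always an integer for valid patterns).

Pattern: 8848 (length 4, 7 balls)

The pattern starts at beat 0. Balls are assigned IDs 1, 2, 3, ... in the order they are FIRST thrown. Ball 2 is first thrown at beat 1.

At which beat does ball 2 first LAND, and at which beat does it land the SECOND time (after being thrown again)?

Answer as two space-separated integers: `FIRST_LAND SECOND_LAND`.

Beat 0 (L): throw ball1 h=8 -> lands@8:L; in-air after throw: [b1@8:L]
Beat 1 (R): throw ball2 h=8 -> lands@9:R; in-air after throw: [b1@8:L b2@9:R]
Beat 2 (L): throw ball3 h=4 -> lands@6:L; in-air after throw: [b3@6:L b1@8:L b2@9:R]
Beat 3 (R): throw ball4 h=8 -> lands@11:R; in-air after throw: [b3@6:L b1@8:L b2@9:R b4@11:R]
Beat 4 (L): throw ball5 h=8 -> lands@12:L; in-air after throw: [b3@6:L b1@8:L b2@9:R b4@11:R b5@12:L]
Beat 5 (R): throw ball6 h=8 -> lands@13:R; in-air after throw: [b3@6:L b1@8:L b2@9:R b4@11:R b5@12:L b6@13:R]
Beat 6 (L): throw ball3 h=4 -> lands@10:L; in-air after throw: [b1@8:L b2@9:R b3@10:L b4@11:R b5@12:L b6@13:R]
Beat 7 (R): throw ball7 h=8 -> lands@15:R; in-air after throw: [b1@8:L b2@9:R b3@10:L b4@11:R b5@12:L b6@13:R b7@15:R]
Beat 8 (L): throw ball1 h=8 -> lands@16:L; in-air after throw: [b2@9:R b3@10:L b4@11:R b5@12:L b6@13:R b7@15:R b1@16:L]
Beat 9 (R): throw ball2 h=8 -> lands@17:R; in-air after throw: [b3@10:L b4@11:R b5@12:L b6@13:R b7@15:R b1@16:L b2@17:R]
Beat 10 (L): throw ball3 h=4 -> lands@14:L; in-air after throw: [b4@11:R b5@12:L b6@13:R b3@14:L b7@15:R b1@16:L b2@17:R]
Beat 11 (R): throw ball4 h=8 -> lands@19:R; in-air after throw: [b5@12:L b6@13:R b3@14:L b7@15:R b1@16:L b2@17:R b4@19:R]
Beat 12 (L): throw ball5 h=8 -> lands@20:L; in-air after throw: [b6@13:R b3@14:L b7@15:R b1@16:L b2@17:R b4@19:R b5@20:L]
Beat 13 (R): throw ball6 h=8 -> lands@21:R; in-air after throw: [b3@14:L b7@15:R b1@16:L b2@17:R b4@19:R b5@20:L b6@21:R]
Beat 14 (L): throw ball3 h=4 -> lands@18:L; in-air after throw: [b7@15:R b1@16:L b2@17:R b3@18:L b4@19:R b5@20:L b6@21:R]
Beat 15 (R): throw ball7 h=8 -> lands@23:R; in-air after throw: [b1@16:L b2@17:R b3@18:L b4@19:R b5@20:L b6@21:R b7@23:R]
Beat 16 (L): throw ball1 h=8 -> lands@24:L; in-air after throw: [b2@17:R b3@18:L b4@19:R b5@20:L b6@21:R b7@23:R b1@24:L]
Beat 17 (R): throw ball2 h=8 -> lands@25:R; in-air after throw: [b3@18:L b4@19:R b5@20:L b6@21:R b7@23:R b1@24:L b2@25:R]
Ball 2: thrown@1 h=8 -> first land @9; rethrown@9 h=8 -> second land @17

Answer: 9 17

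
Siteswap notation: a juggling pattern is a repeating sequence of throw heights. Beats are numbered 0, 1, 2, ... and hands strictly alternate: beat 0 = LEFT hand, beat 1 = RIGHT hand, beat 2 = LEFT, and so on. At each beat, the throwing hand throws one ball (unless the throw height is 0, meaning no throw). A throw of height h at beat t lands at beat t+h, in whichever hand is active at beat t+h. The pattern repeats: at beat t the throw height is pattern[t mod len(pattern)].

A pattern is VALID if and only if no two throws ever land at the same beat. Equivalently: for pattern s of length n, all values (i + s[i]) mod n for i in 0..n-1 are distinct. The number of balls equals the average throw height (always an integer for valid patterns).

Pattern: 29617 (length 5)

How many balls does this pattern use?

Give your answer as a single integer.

Pattern = [2, 9, 6, 1, 7], length n = 5
  position 0: throw height = 2, running sum = 2
  position 1: throw height = 9, running sum = 11
  position 2: throw height = 6, running sum = 17
  position 3: throw height = 1, running sum = 18
  position 4: throw height = 7, running sum = 25
Total sum = 25; balls = sum / n = 25 / 5 = 5

Answer: 5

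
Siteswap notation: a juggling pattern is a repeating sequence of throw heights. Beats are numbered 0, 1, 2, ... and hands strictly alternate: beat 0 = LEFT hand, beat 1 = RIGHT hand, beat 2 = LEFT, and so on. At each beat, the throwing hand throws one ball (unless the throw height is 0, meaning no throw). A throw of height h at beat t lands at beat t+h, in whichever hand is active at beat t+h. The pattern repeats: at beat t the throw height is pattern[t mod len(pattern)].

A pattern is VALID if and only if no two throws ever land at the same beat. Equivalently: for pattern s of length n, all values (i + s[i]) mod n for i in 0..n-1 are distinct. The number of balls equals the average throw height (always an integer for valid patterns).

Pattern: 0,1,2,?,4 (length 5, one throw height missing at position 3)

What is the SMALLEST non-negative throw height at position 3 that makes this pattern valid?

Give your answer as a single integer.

Answer: 3

Derivation:
i=0: (0 + 0) mod 5 = 0
i=1: (1 + 1) mod 5 = 2
i=2: (2 + 2) mod 5 = 4
i=3: s[i]=? (unknown)
i=4: (4 + 4) mod 5 = 3
Known residues: [0, 2, 3, 4]; need a permutation of 0..4, so missing residue r = 1
Need (3 + s) mod 5 = 1; smallest s = (1 - 3) mod 5 = 3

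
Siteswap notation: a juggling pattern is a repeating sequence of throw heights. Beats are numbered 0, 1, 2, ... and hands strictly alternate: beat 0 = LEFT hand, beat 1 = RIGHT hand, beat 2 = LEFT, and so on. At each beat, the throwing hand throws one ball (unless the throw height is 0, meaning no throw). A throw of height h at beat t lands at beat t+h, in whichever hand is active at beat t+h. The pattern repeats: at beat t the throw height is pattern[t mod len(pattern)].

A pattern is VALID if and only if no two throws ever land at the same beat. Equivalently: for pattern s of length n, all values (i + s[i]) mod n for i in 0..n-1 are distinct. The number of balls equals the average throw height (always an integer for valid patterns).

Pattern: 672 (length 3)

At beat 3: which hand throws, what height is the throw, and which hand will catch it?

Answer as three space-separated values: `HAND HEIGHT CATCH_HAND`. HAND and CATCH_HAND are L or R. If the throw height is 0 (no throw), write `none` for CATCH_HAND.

Beat 3: 3 mod 2 = 1, so hand = R
Throw height = pattern[3 mod 3] = pattern[0] = 6
Lands at beat 3+6=9, 9 mod 2 = 1, so catch hand = R

Answer: R 6 R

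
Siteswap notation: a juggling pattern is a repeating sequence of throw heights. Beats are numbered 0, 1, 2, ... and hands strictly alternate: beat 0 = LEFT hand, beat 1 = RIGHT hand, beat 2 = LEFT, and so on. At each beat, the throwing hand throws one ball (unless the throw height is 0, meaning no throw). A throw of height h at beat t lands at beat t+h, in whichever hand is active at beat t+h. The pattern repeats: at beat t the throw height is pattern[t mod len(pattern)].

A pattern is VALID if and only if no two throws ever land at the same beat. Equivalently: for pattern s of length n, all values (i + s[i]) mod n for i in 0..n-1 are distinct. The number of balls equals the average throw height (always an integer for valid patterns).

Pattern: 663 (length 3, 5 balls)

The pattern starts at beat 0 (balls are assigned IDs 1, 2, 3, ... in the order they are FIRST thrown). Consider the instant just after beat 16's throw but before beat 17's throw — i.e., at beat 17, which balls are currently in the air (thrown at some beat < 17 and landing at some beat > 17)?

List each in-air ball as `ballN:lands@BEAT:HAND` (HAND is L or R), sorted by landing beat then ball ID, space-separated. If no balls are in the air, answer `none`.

Answer: ball1:lands@18:L ball2:lands@19:R ball4:lands@21:R ball5:lands@22:L

Derivation:
Beat 0 (L): throw ball1 h=6 -> lands@6:L; in-air after throw: [b1@6:L]
Beat 1 (R): throw ball2 h=6 -> lands@7:R; in-air after throw: [b1@6:L b2@7:R]
Beat 2 (L): throw ball3 h=3 -> lands@5:R; in-air after throw: [b3@5:R b1@6:L b2@7:R]
Beat 3 (R): throw ball4 h=6 -> lands@9:R; in-air after throw: [b3@5:R b1@6:L b2@7:R b4@9:R]
Beat 4 (L): throw ball5 h=6 -> lands@10:L; in-air after throw: [b3@5:R b1@6:L b2@7:R b4@9:R b5@10:L]
Beat 5 (R): throw ball3 h=3 -> lands@8:L; in-air after throw: [b1@6:L b2@7:R b3@8:L b4@9:R b5@10:L]
Beat 6 (L): throw ball1 h=6 -> lands@12:L; in-air after throw: [b2@7:R b3@8:L b4@9:R b5@10:L b1@12:L]
Beat 7 (R): throw ball2 h=6 -> lands@13:R; in-air after throw: [b3@8:L b4@9:R b5@10:L b1@12:L b2@13:R]
Beat 8 (L): throw ball3 h=3 -> lands@11:R; in-air after throw: [b4@9:R b5@10:L b3@11:R b1@12:L b2@13:R]
Beat 9 (R): throw ball4 h=6 -> lands@15:R; in-air after throw: [b5@10:L b3@11:R b1@12:L b2@13:R b4@15:R]
Beat 10 (L): throw ball5 h=6 -> lands@16:L; in-air after throw: [b3@11:R b1@12:L b2@13:R b4@15:R b5@16:L]
Beat 11 (R): throw ball3 h=3 -> lands@14:L; in-air after throw: [b1@12:L b2@13:R b3@14:L b4@15:R b5@16:L]
Beat 12 (L): throw ball1 h=6 -> lands@18:L; in-air after throw: [b2@13:R b3@14:L b4@15:R b5@16:L b1@18:L]
Beat 13 (R): throw ball2 h=6 -> lands@19:R; in-air after throw: [b3@14:L b4@15:R b5@16:L b1@18:L b2@19:R]
Beat 14 (L): throw ball3 h=3 -> lands@17:R; in-air after throw: [b4@15:R b5@16:L b3@17:R b1@18:L b2@19:R]
Beat 15 (R): throw ball4 h=6 -> lands@21:R; in-air after throw: [b5@16:L b3@17:R b1@18:L b2@19:R b4@21:R]
Beat 16 (L): throw ball5 h=6 -> lands@22:L; in-air after throw: [b3@17:R b1@18:L b2@19:R b4@21:R b5@22:L]
Beat 17 (R): throw ball3 h=3 -> lands@20:L; in-air after throw: [b1@18:L b2@19:R b3@20:L b4@21:R b5@22:L]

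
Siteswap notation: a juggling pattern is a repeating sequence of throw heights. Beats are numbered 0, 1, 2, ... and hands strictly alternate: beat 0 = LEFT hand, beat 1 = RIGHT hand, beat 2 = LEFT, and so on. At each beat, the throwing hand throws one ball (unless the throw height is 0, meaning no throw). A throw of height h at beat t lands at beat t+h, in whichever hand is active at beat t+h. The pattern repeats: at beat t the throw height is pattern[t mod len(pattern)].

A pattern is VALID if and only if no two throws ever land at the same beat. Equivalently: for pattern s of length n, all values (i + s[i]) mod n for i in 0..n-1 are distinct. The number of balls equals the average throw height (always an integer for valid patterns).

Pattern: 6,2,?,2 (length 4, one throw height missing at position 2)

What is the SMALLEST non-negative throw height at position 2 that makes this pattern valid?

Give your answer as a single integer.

i=0: (0 + 6) mod 4 = 2
i=1: (1 + 2) mod 4 = 3
i=2: s[i]=? (unknown)
i=3: (3 + 2) mod 4 = 1
Known residues: [1, 2, 3]; need a permutation of 0..3, so missing residue r = 0
Need (2 + s) mod 4 = 0; smallest s = (0 - 2) mod 4 = 2

Answer: 2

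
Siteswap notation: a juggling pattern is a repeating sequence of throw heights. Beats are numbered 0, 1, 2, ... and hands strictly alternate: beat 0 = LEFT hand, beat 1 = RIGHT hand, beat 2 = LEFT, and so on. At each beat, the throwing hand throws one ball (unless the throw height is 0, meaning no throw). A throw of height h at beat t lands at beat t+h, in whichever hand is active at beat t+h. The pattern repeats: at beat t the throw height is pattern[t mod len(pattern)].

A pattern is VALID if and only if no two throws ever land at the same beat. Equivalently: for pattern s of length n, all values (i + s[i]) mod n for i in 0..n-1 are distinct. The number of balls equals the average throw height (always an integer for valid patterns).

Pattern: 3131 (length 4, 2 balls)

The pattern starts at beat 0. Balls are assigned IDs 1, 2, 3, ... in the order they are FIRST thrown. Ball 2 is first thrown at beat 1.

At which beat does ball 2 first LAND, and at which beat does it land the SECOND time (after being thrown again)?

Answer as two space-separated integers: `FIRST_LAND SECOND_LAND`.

Beat 0 (L): throw ball1 h=3 -> lands@3:R; in-air after throw: [b1@3:R]
Beat 1 (R): throw ball2 h=1 -> lands@2:L; in-air after throw: [b2@2:L b1@3:R]
Beat 2 (L): throw ball2 h=3 -> lands@5:R; in-air after throw: [b1@3:R b2@5:R]
Beat 3 (R): throw ball1 h=1 -> lands@4:L; in-air after throw: [b1@4:L b2@5:R]
Beat 4 (L): throw ball1 h=3 -> lands@7:R; in-air after throw: [b2@5:R b1@7:R]
Beat 5 (R): throw ball2 h=1 -> lands@6:L; in-air after throw: [b2@6:L b1@7:R]
Ball 2: thrown@1 h=1 -> first land @2; rethrown@2 h=3 -> second land @5

Answer: 2 5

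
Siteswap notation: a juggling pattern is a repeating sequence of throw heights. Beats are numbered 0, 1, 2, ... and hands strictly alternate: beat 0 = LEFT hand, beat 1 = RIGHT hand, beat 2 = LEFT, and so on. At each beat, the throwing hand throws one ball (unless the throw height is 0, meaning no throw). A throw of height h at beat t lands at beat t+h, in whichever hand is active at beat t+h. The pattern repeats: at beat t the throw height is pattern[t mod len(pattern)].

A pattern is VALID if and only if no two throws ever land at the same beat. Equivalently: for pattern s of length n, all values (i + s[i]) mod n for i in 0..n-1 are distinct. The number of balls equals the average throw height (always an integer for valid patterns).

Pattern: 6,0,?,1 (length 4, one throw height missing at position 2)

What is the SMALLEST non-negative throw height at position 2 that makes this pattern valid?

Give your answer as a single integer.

i=0: (0 + 6) mod 4 = 2
i=1: (1 + 0) mod 4 = 1
i=2: s[i]=? (unknown)
i=3: (3 + 1) mod 4 = 0
Known residues: [0, 1, 2]; need a permutation of 0..3, so missing residue r = 3
Need (2 + s) mod 4 = 3; smallest s = (3 - 2) mod 4 = 1

Answer: 1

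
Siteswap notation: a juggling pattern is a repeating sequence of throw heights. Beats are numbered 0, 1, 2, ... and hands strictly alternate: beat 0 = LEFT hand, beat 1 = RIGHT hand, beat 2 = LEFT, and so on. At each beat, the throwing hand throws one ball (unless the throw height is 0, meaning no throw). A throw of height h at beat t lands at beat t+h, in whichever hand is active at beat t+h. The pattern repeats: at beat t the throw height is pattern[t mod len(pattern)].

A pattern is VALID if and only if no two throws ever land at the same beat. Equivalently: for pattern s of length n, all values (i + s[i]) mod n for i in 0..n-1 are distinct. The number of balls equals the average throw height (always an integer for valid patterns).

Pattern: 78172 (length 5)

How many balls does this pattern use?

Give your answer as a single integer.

Pattern = [7, 8, 1, 7, 2], length n = 5
  position 0: throw height = 7, running sum = 7
  position 1: throw height = 8, running sum = 15
  position 2: throw height = 1, running sum = 16
  position 3: throw height = 7, running sum = 23
  position 4: throw height = 2, running sum = 25
Total sum = 25; balls = sum / n = 25 / 5 = 5

Answer: 5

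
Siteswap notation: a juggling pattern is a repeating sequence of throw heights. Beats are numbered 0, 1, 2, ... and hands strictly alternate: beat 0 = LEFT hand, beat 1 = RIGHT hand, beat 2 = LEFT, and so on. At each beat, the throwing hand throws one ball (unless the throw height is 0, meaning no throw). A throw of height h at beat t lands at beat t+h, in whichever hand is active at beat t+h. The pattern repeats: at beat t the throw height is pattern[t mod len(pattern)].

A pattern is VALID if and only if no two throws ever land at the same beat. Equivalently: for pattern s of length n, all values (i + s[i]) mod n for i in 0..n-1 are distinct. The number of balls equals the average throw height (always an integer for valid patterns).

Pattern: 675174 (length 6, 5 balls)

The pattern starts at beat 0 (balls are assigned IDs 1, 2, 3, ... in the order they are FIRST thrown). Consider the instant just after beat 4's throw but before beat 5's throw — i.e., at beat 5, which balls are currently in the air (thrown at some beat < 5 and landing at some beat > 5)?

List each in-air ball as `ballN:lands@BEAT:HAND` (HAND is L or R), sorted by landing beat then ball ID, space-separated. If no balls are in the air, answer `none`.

Answer: ball1:lands@6:L ball3:lands@7:R ball2:lands@8:L ball4:lands@11:R

Derivation:
Beat 0 (L): throw ball1 h=6 -> lands@6:L; in-air after throw: [b1@6:L]
Beat 1 (R): throw ball2 h=7 -> lands@8:L; in-air after throw: [b1@6:L b2@8:L]
Beat 2 (L): throw ball3 h=5 -> lands@7:R; in-air after throw: [b1@6:L b3@7:R b2@8:L]
Beat 3 (R): throw ball4 h=1 -> lands@4:L; in-air after throw: [b4@4:L b1@6:L b3@7:R b2@8:L]
Beat 4 (L): throw ball4 h=7 -> lands@11:R; in-air after throw: [b1@6:L b3@7:R b2@8:L b4@11:R]
Beat 5 (R): throw ball5 h=4 -> lands@9:R; in-air after throw: [b1@6:L b3@7:R b2@8:L b5@9:R b4@11:R]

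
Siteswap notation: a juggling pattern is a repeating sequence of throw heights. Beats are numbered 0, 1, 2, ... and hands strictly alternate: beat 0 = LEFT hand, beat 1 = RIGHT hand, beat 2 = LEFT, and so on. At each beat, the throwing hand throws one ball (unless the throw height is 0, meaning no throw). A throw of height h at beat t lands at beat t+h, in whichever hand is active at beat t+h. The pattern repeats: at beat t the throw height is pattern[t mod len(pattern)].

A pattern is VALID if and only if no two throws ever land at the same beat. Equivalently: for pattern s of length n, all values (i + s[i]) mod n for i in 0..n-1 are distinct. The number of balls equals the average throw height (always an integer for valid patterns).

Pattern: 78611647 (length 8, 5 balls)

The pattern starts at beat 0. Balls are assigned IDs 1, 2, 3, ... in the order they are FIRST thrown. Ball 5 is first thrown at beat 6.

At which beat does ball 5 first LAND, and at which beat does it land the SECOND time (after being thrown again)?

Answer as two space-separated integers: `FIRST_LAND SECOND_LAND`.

Beat 0 (L): throw ball1 h=7 -> lands@7:R; in-air after throw: [b1@7:R]
Beat 1 (R): throw ball2 h=8 -> lands@9:R; in-air after throw: [b1@7:R b2@9:R]
Beat 2 (L): throw ball3 h=6 -> lands@8:L; in-air after throw: [b1@7:R b3@8:L b2@9:R]
Beat 3 (R): throw ball4 h=1 -> lands@4:L; in-air after throw: [b4@4:L b1@7:R b3@8:L b2@9:R]
Beat 4 (L): throw ball4 h=1 -> lands@5:R; in-air after throw: [b4@5:R b1@7:R b3@8:L b2@9:R]
Beat 5 (R): throw ball4 h=6 -> lands@11:R; in-air after throw: [b1@7:R b3@8:L b2@9:R b4@11:R]
Beat 6 (L): throw ball5 h=4 -> lands@10:L; in-air after throw: [b1@7:R b3@8:L b2@9:R b5@10:L b4@11:R]
Beat 7 (R): throw ball1 h=7 -> lands@14:L; in-air after throw: [b3@8:L b2@9:R b5@10:L b4@11:R b1@14:L]
Beat 8 (L): throw ball3 h=7 -> lands@15:R; in-air after throw: [b2@9:R b5@10:L b4@11:R b1@14:L b3@15:R]
Beat 9 (R): throw ball2 h=8 -> lands@17:R; in-air after throw: [b5@10:L b4@11:R b1@14:L b3@15:R b2@17:R]
Beat 10 (L): throw ball5 h=6 -> lands@16:L; in-air after throw: [b4@11:R b1@14:L b3@15:R b5@16:L b2@17:R]
Beat 11 (R): throw ball4 h=1 -> lands@12:L; in-air after throw: [b4@12:L b1@14:L b3@15:R b5@16:L b2@17:R]
Beat 12 (L): throw ball4 h=1 -> lands@13:R; in-air after throw: [b4@13:R b1@14:L b3@15:R b5@16:L b2@17:R]
Beat 13 (R): throw ball4 h=6 -> lands@19:R; in-air after throw: [b1@14:L b3@15:R b5@16:L b2@17:R b4@19:R]
Beat 14 (L): throw ball1 h=4 -> lands@18:L; in-air after throw: [b3@15:R b5@16:L b2@17:R b1@18:L b4@19:R]
Beat 15 (R): throw ball3 h=7 -> lands@22:L; in-air after throw: [b5@16:L b2@17:R b1@18:L b4@19:R b3@22:L]
Beat 16 (L): throw ball5 h=7 -> lands@23:R; in-air after throw: [b2@17:R b1@18:L b4@19:R b3@22:L b5@23:R]
Ball 5: thrown@6 h=4 -> first land @10; rethrown@10 h=6 -> second land @16

Answer: 10 16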